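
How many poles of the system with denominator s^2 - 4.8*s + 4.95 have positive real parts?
s^2 - 4.8*s + 4.95 = (s - 1.5)(s - 3.3). Poles: 1.5, 3.3. RHP poles (Re>0): 2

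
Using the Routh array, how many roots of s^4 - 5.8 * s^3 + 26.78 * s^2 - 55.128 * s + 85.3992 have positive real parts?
Routh array:
s^4: [1, 26.78, 85.3992]; s^3: [-5.8, -55.128]; s^2: [17.2752, 85.3992]; s^1: [-26.4559]; s^0: [85.3992]
First column: [1, -5.8, 17.2752, -26.4559, 85.3992]. Sign changes = RHP roots = 4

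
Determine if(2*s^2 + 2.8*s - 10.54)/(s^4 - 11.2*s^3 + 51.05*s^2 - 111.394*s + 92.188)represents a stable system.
Denominator: s^4 - 11.2*s^3 + 51.05*s^2 - 111.394*s + 92.188 = (s - 2)(s - 3.8)(s^2 - 5.4*s + 12.13). Poles: 2, 2.7 + 2.2j, 2.7 - 2.2j, 3.8. All Re(p)<0: No (unstable)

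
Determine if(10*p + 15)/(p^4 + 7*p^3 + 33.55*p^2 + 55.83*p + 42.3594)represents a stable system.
Denominator: p^4 + 7*p^3 + 33.55*p^2 + 55.83*p + 42.3594 = (p^2 + 2.2*p + 2.02)(p^2 + 4.8*p + 20.97). Poles: -1.1 + 0.9j, -1.1 - 0.9j, -2.4 + 3.9j, -2.4 - 3.9j. All Re(p)<0: Yes (stable)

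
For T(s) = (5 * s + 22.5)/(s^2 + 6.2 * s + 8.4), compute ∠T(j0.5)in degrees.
Substitute s = j*0.5: T(j0.5) = 2.51373 - 0.649393j.
∠T(j0.5) = atan2(Im, Re) = atan2(-0.649393, 2.51373) = -14.49°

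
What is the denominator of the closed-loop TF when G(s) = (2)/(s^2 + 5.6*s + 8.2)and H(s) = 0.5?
Characteristic poly = G_den * H_den + G_num * H_num = (s^2 + 5.6*s + 8.2) + (1) = s^2 + 5.6*s + 9.2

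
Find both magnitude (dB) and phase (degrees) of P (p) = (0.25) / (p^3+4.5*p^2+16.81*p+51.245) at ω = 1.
Substitute p = j*1: P(j1) = 0.00479918 - 0.00162317j.
|P| = 20*log₁₀(sqrt(Re²+Im²)) = -45.91 dB.
∠P = atan2(Im, Re) = -18.69°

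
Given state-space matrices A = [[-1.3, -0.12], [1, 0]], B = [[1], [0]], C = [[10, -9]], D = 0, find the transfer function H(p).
H(p) = C(pI - A)⁻¹B + D.
Characteristic polynomial det(pI - A) = p^2 + 1.3*p + 0.12.
Numerator from C·adj(pI-A)·B + D·det(pI-A) = 10*p - 9.
H(p) = (10*p - 9)/(p^2 + 1.3*p + 0.12)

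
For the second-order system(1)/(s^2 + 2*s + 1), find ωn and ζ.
Standard form: ωn²/(s²+2ζωn·s+ωn²).
const=1=ωn² → ωn=1, s coeff=2=2ζωn → ζ=1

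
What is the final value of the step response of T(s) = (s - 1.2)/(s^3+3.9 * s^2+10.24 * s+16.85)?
FVT: lim_{t→∞} y(t) = lim_{s→0} s*Y(s) where Y(s) = T(s)/s.
= lim_{s→0} T(s) = T(0) = num(0)/den(0) = -1.2/16.85 = -0.07122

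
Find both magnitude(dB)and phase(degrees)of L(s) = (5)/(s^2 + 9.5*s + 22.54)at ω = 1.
Substitute s = j*1: L(j1) = 0.194327 - 0.0857058j.
|L| = 20*log₁₀(sqrt(Re²+Im²)) = -13.46 dB.
∠L = atan2(Im, Re) = -23.80°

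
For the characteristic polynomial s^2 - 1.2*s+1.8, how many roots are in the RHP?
Poles: 0.6 + 1.2j, 0.6 - 1.2j. RHP poles (Re>0): 2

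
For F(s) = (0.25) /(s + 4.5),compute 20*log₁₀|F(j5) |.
Substitute s = j*5: F(j5) = 0.0248619 - 0.0276243j.
|F(j5)| = sqrt(Re² + Im²) = 0.03716.
20*log₁₀(0.03716) = -28.60 dB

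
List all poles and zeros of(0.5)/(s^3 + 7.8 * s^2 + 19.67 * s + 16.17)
Set denominator = 0: s^3 + 7.8*s^2 + 19.67*s + 16.17 = (s + 3.5)(s + 2.1)(s + 2.2) = 0 → Poles: -2.1, -2.2, -3.5
Numerator is a nonzero constant (0.5) → Zeros: none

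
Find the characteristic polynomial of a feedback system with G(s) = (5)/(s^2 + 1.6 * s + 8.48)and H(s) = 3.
Characteristic poly = G_den * H_den + G_num * H_num = (s^2 + 1.6*s + 8.48) + (15) = s^2 + 1.6*s + 23.48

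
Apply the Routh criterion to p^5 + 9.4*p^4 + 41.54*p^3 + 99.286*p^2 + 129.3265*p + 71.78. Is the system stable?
Routh array:
p^5: [1, 41.54, 129.3265]; p^4: [9.4, 99.286, 71.78]; p^3: [30.9777, 121.69]; p^2: [62.3597, 71.78]; p^1: [86.0331]; p^0: [71.78]
First column: [1, 9.4, 30.9777, 62.3597, 86.0331, 71.78]. Sign changes = 0.
Yes, stable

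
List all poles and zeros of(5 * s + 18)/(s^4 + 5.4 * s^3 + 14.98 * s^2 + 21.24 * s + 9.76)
Set denominator = 0: s^4 + 5.4*s^3 + 14.98*s^2 + 21.24*s + 9.76 = (s + 0.8)(s + 2)(s^2 + 2.6*s + 6.1) = 0 → Poles: -0.8, -1.3 + 2.1j, -1.3 - 2.1j, -2
Set numerator = 0: 5*s + 18 = 0 → Zeros: -3.6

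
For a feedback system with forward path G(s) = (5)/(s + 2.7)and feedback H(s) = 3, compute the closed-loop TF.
Closed-loop T = G/(1+GH).
Numerator: G_num * H_den = 5.
Denominator: G_den * H_den + G_num * H_num = (s + 2.7) + (15) = s + 17.7.
T(s) = (5)/(s + 17.7)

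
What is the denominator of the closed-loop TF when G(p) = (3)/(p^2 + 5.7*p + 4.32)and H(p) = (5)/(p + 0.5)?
Characteristic poly = G_den * H_den + G_num * H_num = (p^3 + 6.2*p^2 + 7.17*p + 2.16) + (15) = p^3 + 6.2*p^2 + 7.17*p + 17.16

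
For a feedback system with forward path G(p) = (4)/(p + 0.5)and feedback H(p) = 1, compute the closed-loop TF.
Closed-loop T = G/(1+GH).
Numerator: G_num * H_den = 4.
Denominator: G_den * H_den + G_num * H_num = (p + 0.5) + (4) = p + 4.5.
T(p) = (4)/(p + 4.5)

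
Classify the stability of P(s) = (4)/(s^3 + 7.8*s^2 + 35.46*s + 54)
Denominator: s^3 + 7.8*s^2 + 35.46*s + 54 = (s + 2.4)(s^2 + 5.4*s + 22.5). Poles: -2.4, -2.7 + 3.9j, -2.7 - 3.9j. Stable (all poles in LHP)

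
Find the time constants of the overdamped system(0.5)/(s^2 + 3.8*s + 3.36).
Overdamped: real poles at -2.4, -1.4. τ = -1/pole → τ₁ = 0.4167, τ₂ = 0.7143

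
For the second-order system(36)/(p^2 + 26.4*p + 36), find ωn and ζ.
Standard form: ωn²/(p²+2ζωn·p+ωn²).
const=36=ωn² → ωn=6, p coeff=26.4=2ζωn → ζ=2.2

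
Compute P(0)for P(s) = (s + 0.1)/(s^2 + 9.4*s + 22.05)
DC gain = P(0) = num(0)/den(0) = 0.1/22.05 = 0.004535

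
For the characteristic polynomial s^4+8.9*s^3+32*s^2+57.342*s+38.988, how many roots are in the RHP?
s^4 + 8.9*s^3 + 32*s^2 + 57.342*s + 38.988 = (s + 3.6)(s + 1.5)(s^2 + 3.8*s + 7.22). Poles: -1.5, -1.9 + 1.9j, -1.9 - 1.9j, -3.6. RHP poles (Re>0): 0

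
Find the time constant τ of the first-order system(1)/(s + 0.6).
First-order system: τ = -1/pole. Pole = -0.6. τ = -1/(-0.6) = 1.667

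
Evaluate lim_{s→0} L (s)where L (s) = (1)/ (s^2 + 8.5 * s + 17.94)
DC gain = L(0) = num(0)/den(0) = 1/17.94 = 0.05574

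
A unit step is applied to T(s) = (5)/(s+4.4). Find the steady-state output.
FVT: lim_{t→∞} y(t) = lim_{s→0} s*Y(s) where Y(s) = T(s)/s.
= lim_{s→0} T(s) = T(0) = num(0)/den(0) = 5/4.4 = 1.136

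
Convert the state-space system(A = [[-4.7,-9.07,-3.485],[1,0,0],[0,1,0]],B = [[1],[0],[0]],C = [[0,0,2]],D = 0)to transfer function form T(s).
T(s) = C(sI - A)⁻¹B + D.
Characteristic polynomial det(sI - A) = s^3 + 4.7*s^2 + 9.07*s + 3.485.
Numerator from C·adj(sI-A)·B + D·det(sI-A) = 2.
T(s) = (2)/(s^3 + 4.7*s^2 + 9.07*s + 3.485)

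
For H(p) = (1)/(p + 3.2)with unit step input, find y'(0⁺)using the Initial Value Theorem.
IVT: y'(0⁺) = lim_{p→∞} p²·Y(p) = lim_{p→∞} p·H(p).
deg(num) = 0, deg(den) = 1, relative degree = 1, so p·H(p) → (leading num)/(leading den) = 1/1 = 1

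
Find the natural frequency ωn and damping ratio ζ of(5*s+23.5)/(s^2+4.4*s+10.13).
Underdamped: complex pole -2.2 + 2.3j. ωn = |pole| = 3.183, ζ = -Re(pole)/ωn = 0.6912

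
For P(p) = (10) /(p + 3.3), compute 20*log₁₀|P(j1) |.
Substitute p = j*1: P(j1) = 2.77544 - 0.841043j.
|P(j1)| = sqrt(Re² + Im²) = 2.9.
20*log₁₀(2.9) = 9.25 dB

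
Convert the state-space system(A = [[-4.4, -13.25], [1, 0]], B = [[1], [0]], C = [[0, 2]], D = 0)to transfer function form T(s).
T(s) = C(sI - A)⁻¹B + D.
Characteristic polynomial det(sI - A) = s^2 + 4.4*s + 13.25.
Numerator from C·adj(sI-A)·B + D·det(sI-A) = 2.
T(s) = (2)/(s^2 + 4.4*s + 13.25)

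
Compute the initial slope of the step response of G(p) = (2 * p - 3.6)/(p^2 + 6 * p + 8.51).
IVT: y'(0⁺) = lim_{p→∞} p²·Y(p) = lim_{p→∞} p·G(p).
deg(num) = 1, deg(den) = 2, relative degree = 1, so p·G(p) → (leading num)/(leading den) = 2/1 = 2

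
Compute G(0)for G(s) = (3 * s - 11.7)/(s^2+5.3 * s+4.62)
DC gain = G(0) = num(0)/den(0) = -11.7/4.62 = -2.532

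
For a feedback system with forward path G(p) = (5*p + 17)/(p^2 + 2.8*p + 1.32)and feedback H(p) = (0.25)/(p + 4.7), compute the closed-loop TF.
Closed-loop T = G/(1+GH).
Numerator: G_num * H_den = 5*p^2 + 40.5*p + 79.9.
Denominator: G_den * H_den + G_num * H_num = (p^3 + 7.5*p^2 + 14.48*p + 6.204) + (1.25*p + 4.25) = p^3 + 7.5*p^2 + 15.73*p + 10.454.
T(p) = (5*p^2 + 40.5*p + 79.9)/(p^3 + 7.5*p^2 + 15.73*p + 10.454)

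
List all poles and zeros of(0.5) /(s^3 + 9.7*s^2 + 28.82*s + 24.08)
Set denominator = 0: s^3 + 9.7*s^2 + 28.82*s + 24.08 = (s + 4.3)(s + 1.4)(s + 4) = 0 → Poles: -1.4, -4, -4.3
Numerator is a nonzero constant (0.5) → Zeros: none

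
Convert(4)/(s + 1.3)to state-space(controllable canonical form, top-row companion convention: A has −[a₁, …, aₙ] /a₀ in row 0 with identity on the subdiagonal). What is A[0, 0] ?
Reachable canonical form for den = s + 1.3: top row of A = -[a₁,a₂,...,aₙ]/a₀, ones on the subdiagonal, zeros elsewhere.
A = [[-1.3]].
A[0,0] = -1.3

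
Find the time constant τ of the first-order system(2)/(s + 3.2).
First-order system: τ = -1/pole. Pole = -3.2. τ = -1/(-3.2) = 0.3125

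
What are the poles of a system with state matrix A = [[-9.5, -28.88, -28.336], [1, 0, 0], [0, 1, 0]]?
Eigenvalues solve det(λI - A) = 0.
Characteristic polynomial: λ^3 + 9.5*λ^2 + 28.88*λ + 28.336 = 0.
Factor: (λ + 2.8)(λ + 2.3)(λ + 4.4) = 0.
Roots: -2.3, -2.8, -4.4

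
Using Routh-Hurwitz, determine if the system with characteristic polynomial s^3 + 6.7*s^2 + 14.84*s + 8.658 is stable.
Routh array:
s^3: [1, 14.84]; s^2: [6.7, 8.658]; s^1: [13.5478]; s^0: [8.658]
First column: [1, 6.7, 13.5478, 8.658]. Sign changes = 0.
Yes, stable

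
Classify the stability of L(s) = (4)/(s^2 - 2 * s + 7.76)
Denominator: s^2 - 2*s + 7.76. Poles: 1 + 2.6j, 1 - 2.6j. Unstable (2 pole(s) in RHP)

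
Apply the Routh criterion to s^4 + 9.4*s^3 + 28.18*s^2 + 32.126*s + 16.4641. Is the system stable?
Routh array:
s^4: [1, 28.18, 16.4641]; s^3: [9.4, 32.126]; s^2: [24.7623, 16.4641]; s^1: [25.8761]; s^0: [16.4641]
First column: [1, 9.4, 24.7623, 25.8761, 16.4641]. Sign changes = 0.
Yes, stable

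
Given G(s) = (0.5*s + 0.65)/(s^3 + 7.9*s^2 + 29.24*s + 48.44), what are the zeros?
Set numerator = 0: 0.5*s + 0.65 = 0 → Zeros: -1.3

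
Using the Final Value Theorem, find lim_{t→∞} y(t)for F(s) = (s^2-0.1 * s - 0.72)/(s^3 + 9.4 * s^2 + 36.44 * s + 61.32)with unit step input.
FVT: lim_{t→∞} y(t) = lim_{s→0} s*Y(s) where Y(s) = F(s)/s.
= lim_{s→0} F(s) = F(0) = num(0)/den(0) = -0.72/61.32 = -0.01174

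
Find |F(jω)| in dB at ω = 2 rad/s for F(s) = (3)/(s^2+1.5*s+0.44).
Substitute s = j*2: F(j2) = -0.492765 - 0.415252j.
|F(j2)| = sqrt(Re² + Im²) = 0.6444.
20*log₁₀(0.6444) = -3.82 dB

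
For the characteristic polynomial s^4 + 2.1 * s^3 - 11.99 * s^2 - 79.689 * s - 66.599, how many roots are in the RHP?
s^4 + 2.1*s^3 - 11.99*s^2 - 79.689*s - 66.599 = (s - 4.7)(s + 1)(s^2 + 5.8*s + 14.17). Poles: -1, -2.9 + 2.4j, -2.9 - 2.4j, 4.7. RHP poles (Re>0): 1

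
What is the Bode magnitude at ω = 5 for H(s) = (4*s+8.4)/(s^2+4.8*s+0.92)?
Substitute s = j*5: H(j5) = 0.240281 - 0.591082j.
|H(j5)| = sqrt(Re² + Im²) = 0.6381.
20*log₁₀(0.6381) = -3.90 dB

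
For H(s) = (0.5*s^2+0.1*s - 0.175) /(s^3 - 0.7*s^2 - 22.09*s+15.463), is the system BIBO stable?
Denominator: s^3 - 0.7*s^2 - 22.09*s + 15.463 = (s - 0.7)(s + 4.7)(s - 4.7). Poles: -4.7, 0.7, 4.7. All Re(p)<0: No (unstable)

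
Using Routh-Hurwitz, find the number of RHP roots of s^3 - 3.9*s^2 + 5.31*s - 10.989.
Routh array:
s^3: [1, 5.31]; s^2: [-3.9, -10.989]; s^1: [2.49231]; s^0: [-10.989]
First column: [1, -3.9, 2.49231, -10.989]. Sign changes = RHP roots = 3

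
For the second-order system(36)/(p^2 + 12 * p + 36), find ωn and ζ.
Standard form: ωn²/(p²+2ζωn·p+ωn²).
const=36=ωn² → ωn=6, p coeff=12=2ζωn → ζ=1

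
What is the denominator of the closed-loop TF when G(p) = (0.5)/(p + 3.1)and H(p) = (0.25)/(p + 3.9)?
Characteristic poly = G_den * H_den + G_num * H_num = (p^2 + 7*p + 12.09) + (0.125) = p^2 + 7*p + 12.215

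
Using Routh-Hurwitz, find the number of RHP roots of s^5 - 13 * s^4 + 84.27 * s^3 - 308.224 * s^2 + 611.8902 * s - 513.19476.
Routh array:
s^5: [1, 84.27, 611.8902]; s^4: [-13, -308.224, -513.19476]; s^3: [60.5605, 572.41368]; s^2: [-185.349, -513.19476]; s^1: [404.734]; s^0: [-513.19476]
First column: [1, -13, 60.5605, -185.349, 404.734, -513.19476]. Sign changes = RHP roots = 5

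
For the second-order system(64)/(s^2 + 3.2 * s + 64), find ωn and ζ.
Standard form: ωn²/(s²+2ζωn·s+ωn²).
const=64=ωn² → ωn=8, s coeff=3.2=2ζωn → ζ=0.2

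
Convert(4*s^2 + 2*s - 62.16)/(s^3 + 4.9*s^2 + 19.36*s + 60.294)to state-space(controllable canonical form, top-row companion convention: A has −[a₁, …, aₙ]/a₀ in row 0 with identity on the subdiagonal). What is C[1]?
Reachable canonical form: C = numerator coefficients (right-aligned, zero-padded to length n).
num = 4*s^2 + 2*s - 62.16, C = [[4, 2, -62.16]].
C[1] = 2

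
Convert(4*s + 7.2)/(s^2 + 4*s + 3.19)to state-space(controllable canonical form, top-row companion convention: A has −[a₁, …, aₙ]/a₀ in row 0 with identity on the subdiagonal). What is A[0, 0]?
Reachable canonical form for den = s^2 + 4*s + 3.19: top row of A = -[a₁,a₂,...,aₙ]/a₀, ones on the subdiagonal, zeros elsewhere.
A = [[-4, -3.19], [1, 0]].
A[0,0] = -4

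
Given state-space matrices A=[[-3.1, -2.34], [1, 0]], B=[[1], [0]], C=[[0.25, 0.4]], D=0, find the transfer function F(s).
F(s) = C(sI - A)⁻¹B + D.
Characteristic polynomial det(sI - A) = s^2 + 3.1*s + 2.34.
Numerator from C·adj(sI-A)·B + D·det(sI-A) = 0.25*s + 0.4.
F(s) = (0.25*s + 0.4)/(s^2 + 3.1*s + 2.34)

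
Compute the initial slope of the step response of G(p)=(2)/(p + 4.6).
IVT: y'(0⁺) = lim_{p→∞} p²·Y(p) = lim_{p→∞} p·G(p).
deg(num) = 0, deg(den) = 1, relative degree = 1, so p·G(p) → (leading num)/(leading den) = 2/1 = 2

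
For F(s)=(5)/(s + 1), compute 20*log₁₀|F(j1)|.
Substitute s = j*1: F(j1) = 2.5 - 2.5j.
|F(j1)| = sqrt(Re² + Im²) = 3.536.
20*log₁₀(3.536) = 10.97 dB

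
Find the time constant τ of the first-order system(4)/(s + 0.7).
First-order system: τ = -1/pole. Pole = -0.7. τ = -1/(-0.7) = 1.429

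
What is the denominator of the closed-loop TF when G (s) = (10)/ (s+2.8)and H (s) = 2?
Characteristic poly = G_den * H_den + G_num * H_num = (s + 2.8) + (20) = s + 22.8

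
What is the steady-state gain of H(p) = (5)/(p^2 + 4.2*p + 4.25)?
DC gain = H(0) = num(0)/den(0) = 5/4.25 = 1.176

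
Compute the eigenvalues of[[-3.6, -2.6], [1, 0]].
Eigenvalues solve det(λI - A) = 0.
Characteristic polynomial: λ^2 + 3.6*λ + 2.6 = 0.
Factor: (λ + 1)(λ + 2.6) = 0.
Roots: -1, -2.6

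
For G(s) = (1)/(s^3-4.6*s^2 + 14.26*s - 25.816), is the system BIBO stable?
Denominator: s^3 - 4.6*s^2 + 14.26*s - 25.816 = (s - 2.8)(s^2 - 1.8*s + 9.22). Poles: 0.9 + 2.9j, 0.9 - 2.9j, 2.8. All Re(p)<0: No (unstable)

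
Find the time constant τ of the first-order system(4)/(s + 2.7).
First-order system: τ = -1/pole. Pole = -2.7. τ = -1/(-2.7) = 0.3704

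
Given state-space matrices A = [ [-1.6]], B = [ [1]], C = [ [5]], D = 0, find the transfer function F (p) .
F(p) = C(pI - A)⁻¹B + D.
Characteristic polynomial det(pI - A) = p + 1.6.
Numerator from C·adj(pI-A)·B + D·det(pI-A) = 5.
F(p) = (5)/(p + 1.6)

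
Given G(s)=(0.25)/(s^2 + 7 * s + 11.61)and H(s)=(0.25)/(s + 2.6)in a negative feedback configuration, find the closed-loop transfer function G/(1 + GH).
Closed-loop T = G/(1+GH).
Numerator: G_num * H_den = 0.25*s + 0.65.
Denominator: G_den * H_den + G_num * H_num = (s^3 + 9.6*s^2 + 29.81*s + 30.186) + (0.0625) = s^3 + 9.6*s^2 + 29.81*s + 30.2485.
T(s) = (0.25*s + 0.65)/(s^3 + 9.6*s^2 + 29.81*s + 30.2485)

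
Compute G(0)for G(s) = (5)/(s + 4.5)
DC gain = G(0) = num(0)/den(0) = 5/4.5 = 1.111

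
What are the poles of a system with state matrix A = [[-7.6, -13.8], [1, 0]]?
Eigenvalues solve det(λI - A) = 0.
Characteristic polynomial: λ^2 + 7.6*λ + 13.8 = 0.
Factor: (λ + 3)(λ + 4.6) = 0.
Roots: -3, -4.6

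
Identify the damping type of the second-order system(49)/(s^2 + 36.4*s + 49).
Standard form: ωn²/(s²+2ζωn·s+ωn²) gives ωn=7, ζ=2.6.
Overdamped (ζ = 2.6 > 1)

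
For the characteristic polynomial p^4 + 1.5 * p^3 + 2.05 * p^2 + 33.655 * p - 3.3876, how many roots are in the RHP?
p^4 + 1.5*p^3 + 2.05*p^2 + 33.655*p - 3.3876 = (p - 0.1)(p + 3.6)(p^2 - 2*p + 9.41). Poles: -3.6, 0.1, 1 + 2.9j, 1 - 2.9j. RHP poles (Re>0): 3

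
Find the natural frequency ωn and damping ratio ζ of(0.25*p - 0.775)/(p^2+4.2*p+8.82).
Underdamped: complex pole -2.1 + 2.1j. ωn = |pole| = 2.97, ζ = -Re(pole)/ωn = 0.7071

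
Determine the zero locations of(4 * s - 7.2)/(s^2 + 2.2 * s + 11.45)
Set numerator = 0: 4*s - 7.2 = 0 → Zeros: 1.8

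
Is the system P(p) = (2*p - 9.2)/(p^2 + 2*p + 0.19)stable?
Denominator: p^2 + 2*p + 0.19 = (p + 1.9)(p + 0.1). Poles: -0.1, -1.9. All Re(p)<0: Yes (stable)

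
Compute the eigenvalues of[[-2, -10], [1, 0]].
Eigenvalues solve det(λI - A) = 0.
Characteristic polynomial: λ^2 + 2*λ + 10 = 0.
Roots: -1 + 3j, -1 - 3j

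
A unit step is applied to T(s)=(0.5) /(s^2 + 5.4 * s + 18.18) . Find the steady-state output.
FVT: lim_{t→∞} y(t) = lim_{s→0} s*Y(s) where Y(s) = T(s)/s.
= lim_{s→0} T(s) = T(0) = num(0)/den(0) = 0.5/18.18 = 0.0275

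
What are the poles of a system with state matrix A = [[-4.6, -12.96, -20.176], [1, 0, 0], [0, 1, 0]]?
Eigenvalues solve det(λI - A) = 0.
Characteristic polynomial: λ^3 + 4.6*λ^2 + 12.96*λ + 20.176 = 0.
Factor: (λ + 2.6)(λ^2 + 2*λ + 7.76) = 0.
Roots: -1 + 2.6j, -1 - 2.6j, -2.6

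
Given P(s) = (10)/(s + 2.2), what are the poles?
Set denominator = 0: s + 2.2 = 0 → Poles: -2.2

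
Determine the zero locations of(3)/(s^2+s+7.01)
Numerator is a nonzero constant (3) → Zeros: none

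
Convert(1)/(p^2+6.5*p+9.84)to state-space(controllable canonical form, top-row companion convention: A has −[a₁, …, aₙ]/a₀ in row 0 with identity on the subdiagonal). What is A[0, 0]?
Reachable canonical form for den = p^2 + 6.5*p + 9.84: top row of A = -[a₁,a₂,...,aₙ]/a₀, ones on the subdiagonal, zeros elsewhere.
A = [[-6.5, -9.84], [1, 0]].
A[0,0] = -6.5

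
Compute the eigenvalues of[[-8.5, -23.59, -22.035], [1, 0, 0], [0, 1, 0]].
Eigenvalues solve det(λI - A) = 0.
Characteristic polynomial: λ^3 + 8.5*λ^2 + 23.59*λ + 22.035 = 0.
Factor: (λ + 3.9)(λ^2 + 4.6*λ + 5.65) = 0.
Roots: -2.3 + 0.6j, -2.3 - 0.6j, -3.9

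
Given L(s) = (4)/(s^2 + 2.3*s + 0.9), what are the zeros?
Numerator is a nonzero constant (4) → Zeros: none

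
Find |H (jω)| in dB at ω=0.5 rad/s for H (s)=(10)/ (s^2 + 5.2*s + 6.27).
Substitute s = j*0.5: H(j0.5) = 1.39999 - 0.604646j.
|H(j0.5)| = sqrt(Re² + Im²) = 1.525.
20*log₁₀(1.525) = 3.67 dB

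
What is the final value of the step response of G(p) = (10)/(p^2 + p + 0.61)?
FVT: lim_{t→∞} y(t) = lim_{p→0} p*Y(p) where Y(p) = G(p)/p.
= lim_{p→0} G(p) = G(0) = num(0)/den(0) = 10/0.61 = 16.39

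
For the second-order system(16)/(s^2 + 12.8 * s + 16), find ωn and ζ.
Standard form: ωn²/(s²+2ζωn·s+ωn²).
const=16=ωn² → ωn=4, s coeff=12.8=2ζωn → ζ=1.6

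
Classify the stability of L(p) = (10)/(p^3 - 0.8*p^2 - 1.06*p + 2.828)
Denominator: p^3 - 0.8*p^2 - 1.06*p + 2.828 = (p + 1.4)(p^2 - 2.2*p + 2.02). Poles: -1.4, 1.1 + 0.9j, 1.1 - 0.9j. Unstable (2 pole(s) in RHP)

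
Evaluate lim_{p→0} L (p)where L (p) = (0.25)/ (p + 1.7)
DC gain = L(0) = num(0)/den(0) = 0.25/1.7 = 0.1471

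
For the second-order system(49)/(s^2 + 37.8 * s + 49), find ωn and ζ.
Standard form: ωn²/(s²+2ζωn·s+ωn²).
const=49=ωn² → ωn=7, s coeff=37.8=2ζωn → ζ=2.7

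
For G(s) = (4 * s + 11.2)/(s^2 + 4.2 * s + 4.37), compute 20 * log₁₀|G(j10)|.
Substitute s = j*10: G(j10) = 0.0558198 - 0.393763j.
|G(j10)| = sqrt(Re² + Im²) = 0.3977.
20*log₁₀(0.3977) = -8.01 dB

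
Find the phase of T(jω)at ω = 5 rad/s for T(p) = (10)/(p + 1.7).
Substitute p = j*5: T(j5) = 0.609537 - 1.79276j.
∠T(j5) = atan2(Im, Re) = atan2(-1.79276, 0.609537) = -71.22°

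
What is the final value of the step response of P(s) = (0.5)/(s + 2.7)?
FVT: lim_{t→∞} y(t) = lim_{s→0} s*Y(s) where Y(s) = P(s)/s.
= lim_{s→0} P(s) = P(0) = num(0)/den(0) = 0.5/2.7 = 0.1852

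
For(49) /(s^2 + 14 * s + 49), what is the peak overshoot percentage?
Standard form: ωn²/(s²+2ζωn·s+ωn²) → ωn = 7, ζ = 1.
ζ ≥ 1, so the response is non-oscillatory: peak overshoot = 0%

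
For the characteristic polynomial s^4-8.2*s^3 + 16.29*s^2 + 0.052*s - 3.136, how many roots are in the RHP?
s^4 - 8.2*s^3 + 16.29*s^2 + 0.052*s - 3.136 = (s - 4.9)(s - 3.2)(s - 0.5)(s + 0.4). Poles: -0.4, 0.5, 3.2, 4.9. RHP poles (Re>0): 3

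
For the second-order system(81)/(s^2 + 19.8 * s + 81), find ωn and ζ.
Standard form: ωn²/(s²+2ζωn·s+ωn²).
const=81=ωn² → ωn=9, s coeff=19.8=2ζωn → ζ=1.1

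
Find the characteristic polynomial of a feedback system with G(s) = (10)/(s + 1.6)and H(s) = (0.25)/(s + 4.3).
Characteristic poly = G_den * H_den + G_num * H_num = (s^2 + 5.9*s + 6.88) + (2.5) = s^2 + 5.9*s + 9.38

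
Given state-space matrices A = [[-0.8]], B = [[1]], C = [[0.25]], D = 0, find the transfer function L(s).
L(s) = C(sI - A)⁻¹B + D.
Characteristic polynomial det(sI - A) = s + 0.8.
Numerator from C·adj(sI-A)·B + D·det(sI-A) = 0.25.
L(s) = (0.25)/(s + 0.8)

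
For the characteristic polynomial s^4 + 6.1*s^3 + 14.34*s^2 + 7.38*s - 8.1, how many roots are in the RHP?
s^4 + 6.1*s^3 + 14.34*s^2 + 7.38*s - 8.1 = (s - 0.5)(s + 1.8)(s^2 + 4.8*s + 9). Poles: -1.8, -2.4 + 1.8j, -2.4 - 1.8j, 0.5. RHP poles (Re>0): 1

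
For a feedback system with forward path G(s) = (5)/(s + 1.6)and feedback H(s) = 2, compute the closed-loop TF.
Closed-loop T = G/(1+GH).
Numerator: G_num * H_den = 5.
Denominator: G_den * H_den + G_num * H_num = (s + 1.6) + (10) = s + 11.6.
T(s) = (5)/(s + 11.6)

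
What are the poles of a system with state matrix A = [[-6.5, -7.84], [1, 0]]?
Eigenvalues solve det(λI - A) = 0.
Characteristic polynomial: λ^2 + 6.5*λ + 7.84 = 0.
Factor: (λ + 1.6)(λ + 4.9) = 0.
Roots: -1.6, -4.9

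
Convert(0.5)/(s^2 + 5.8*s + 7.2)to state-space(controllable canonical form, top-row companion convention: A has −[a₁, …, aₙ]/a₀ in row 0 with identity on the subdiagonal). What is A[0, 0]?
Reachable canonical form for den = s^2 + 5.8*s + 7.2: top row of A = -[a₁,a₂,...,aₙ]/a₀, ones on the subdiagonal, zeros elsewhere.
A = [[-5.8, -7.2], [1, 0]].
A[0,0] = -5.8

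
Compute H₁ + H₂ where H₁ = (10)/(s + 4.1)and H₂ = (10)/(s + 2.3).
Parallel: H = H₁ + H₂ = (n₁·d₂ + n₂·d₁)/(d₁·d₂).
n₁·d₂ = 10*s + 23. n₂·d₁ = 10*s + 41. Sum = 20*s + 64. d₁·d₂ = s^2 + 6.4*s + 9.43.
H(s) = (20*s + 64)/(s^2 + 6.4*s + 9.43)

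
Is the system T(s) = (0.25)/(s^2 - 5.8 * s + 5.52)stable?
Denominator: s^2 - 5.8*s + 5.52 = (s - 1.2)(s - 4.6). Poles: 1.2, 4.6. All Re(p)<0: No (unstable)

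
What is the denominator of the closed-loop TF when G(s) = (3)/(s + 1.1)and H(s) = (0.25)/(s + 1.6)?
Characteristic poly = G_den * H_den + G_num * H_num = (s^2 + 2.7*s + 1.76) + (0.75) = s^2 + 2.7*s + 2.51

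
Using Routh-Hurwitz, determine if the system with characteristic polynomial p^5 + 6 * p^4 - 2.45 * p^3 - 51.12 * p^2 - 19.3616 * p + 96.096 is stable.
Routh array:
p^5: [1, -2.45, -19.3616]; p^4: [6, -51.12, 96.096]; p^3: [6.07, -35.3776]; p^2: [-16.1504, 96.096]; p^1: [0.739368]; p^0: [96.096]
First column: [1, 6, 6.07, -16.1504, 0.739368, 96.096]. Sign changes = 2.
No, unstable (2 RHP root(s))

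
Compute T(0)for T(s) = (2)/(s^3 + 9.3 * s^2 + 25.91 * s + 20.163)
DC gain = T(0) = num(0)/den(0) = 2/20.163 = 0.09919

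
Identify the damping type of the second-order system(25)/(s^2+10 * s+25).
Standard form: ωn²/(s²+2ζωn·s+ωn²) gives ωn=5, ζ=1.
Critically damped (ζ = 1)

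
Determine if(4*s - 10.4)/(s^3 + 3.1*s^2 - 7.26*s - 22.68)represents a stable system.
Denominator: s^3 + 3.1*s^2 - 7.26*s - 22.68 = (s - 2.7)(s + 3)(s + 2.8). Poles: -2.8, -3, 2.7. All Re(p)<0: No (unstable)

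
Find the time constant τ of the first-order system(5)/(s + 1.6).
First-order system: τ = -1/pole. Pole = -1.6. τ = -1/(-1.6) = 0.625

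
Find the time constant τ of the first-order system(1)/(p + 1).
First-order system: τ = -1/pole. Pole = -1. τ = -1/(-1) = 1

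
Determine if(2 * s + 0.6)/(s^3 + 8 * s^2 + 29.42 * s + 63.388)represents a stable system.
Denominator: s^3 + 8*s^2 + 29.42*s + 63.388 = (s + 4.6)(s^2 + 3.4*s + 13.78). Poles: -1.7 + 3.3j, -1.7 - 3.3j, -4.6. All Re(p)<0: Yes (stable)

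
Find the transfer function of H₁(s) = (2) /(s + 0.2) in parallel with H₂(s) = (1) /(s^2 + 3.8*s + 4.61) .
Parallel: H = H₁ + H₂ = (n₁·d₂ + n₂·d₁)/(d₁·d₂).
n₁·d₂ = 2*s^2 + 7.6*s + 9.22. n₂·d₁ = s + 0.2. Sum = 2*s^2 + 8.6*s + 9.42. d₁·d₂ = s^3 + 4*s^2 + 5.37*s + 0.922.
H(s) = (2*s^2 + 8.6*s + 9.42)/(s^3 + 4*s^2 + 5.37*s + 0.922)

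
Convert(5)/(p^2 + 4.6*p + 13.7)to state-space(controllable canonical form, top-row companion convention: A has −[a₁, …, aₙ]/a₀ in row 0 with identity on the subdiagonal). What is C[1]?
Reachable canonical form: C = numerator coefficients (right-aligned, zero-padded to length n).
num = 5, C = [[0, 5]].
C[1] = 5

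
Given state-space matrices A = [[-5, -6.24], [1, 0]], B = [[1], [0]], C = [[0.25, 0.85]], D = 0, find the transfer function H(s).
H(s) = C(sI - A)⁻¹B + D.
Characteristic polynomial det(sI - A) = s^2 + 5*s + 6.24.
Numerator from C·adj(sI-A)·B + D·det(sI-A) = 0.25*s + 0.85.
H(s) = (0.25*s + 0.85)/(s^2 + 5*s + 6.24)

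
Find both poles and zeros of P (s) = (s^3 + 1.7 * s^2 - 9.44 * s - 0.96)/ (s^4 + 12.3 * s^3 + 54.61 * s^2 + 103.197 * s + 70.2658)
Set denominator = 0: s^4 + 12.3*s^3 + 54.61*s^2 + 103.197*s + 70.2658 = (s + 4.1)(s + 4.1)(s + 2.2)(s + 1.9) = 0 → Poles: -1.9, -2.2, -4.1, -4.1
Set numerator = 0: s^3 + 1.7*s^2 - 9.44*s - 0.96 = (s - 2.4)(s + 0.1)(s + 4) = 0 → Zeros: -0.1, -4, 2.4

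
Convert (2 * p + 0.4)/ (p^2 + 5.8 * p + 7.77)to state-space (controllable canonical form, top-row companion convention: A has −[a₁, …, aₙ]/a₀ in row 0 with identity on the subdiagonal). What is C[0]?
Reachable canonical form: C = numerator coefficients (right-aligned, zero-padded to length n).
num = 2*p + 0.4, C = [[2, 0.4]].
C[0] = 2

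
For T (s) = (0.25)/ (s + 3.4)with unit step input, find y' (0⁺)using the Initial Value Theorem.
IVT: y'(0⁺) = lim_{s→∞} s²·Y(s) = lim_{s→∞} s·T(s).
deg(num) = 0, deg(den) = 1, relative degree = 1, so s·T(s) → (leading num)/(leading den) = 0.25/1 = 0.25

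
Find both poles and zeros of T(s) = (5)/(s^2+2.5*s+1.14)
Set denominator = 0: s^2 + 2.5*s + 1.14 = (s + 1.9)(s + 0.6) = 0 → Poles: -0.6, -1.9
Numerator is a nonzero constant (5) → Zeros: none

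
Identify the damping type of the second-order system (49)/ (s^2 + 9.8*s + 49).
Standard form: ωn²/(s²+2ζωn·s+ωn²) gives ωn=7, ζ=0.7.
Underdamped (ζ = 0.7 < 1)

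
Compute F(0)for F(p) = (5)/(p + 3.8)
DC gain = F(0) = num(0)/den(0) = 5/3.8 = 1.316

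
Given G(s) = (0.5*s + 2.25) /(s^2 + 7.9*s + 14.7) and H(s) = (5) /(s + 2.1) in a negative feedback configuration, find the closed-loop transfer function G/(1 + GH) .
Closed-loop T = G/(1+GH).
Numerator: G_num * H_den = 0.5*s^2 + 3.3*s + 4.725.
Denominator: G_den * H_den + G_num * H_num = (s^3 + 10*s^2 + 31.29*s + 30.87) + (2.5*s + 11.25) = s^3 + 10*s^2 + 33.79*s + 42.12.
T(s) = (0.5*s^2 + 3.3*s + 4.725)/(s^3 + 10*s^2 + 33.79*s + 42.12)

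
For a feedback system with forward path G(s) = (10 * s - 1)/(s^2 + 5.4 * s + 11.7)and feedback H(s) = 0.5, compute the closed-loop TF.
Closed-loop T = G/(1+GH).
Numerator: G_num * H_den = 10*s - 1.
Denominator: G_den * H_den + G_num * H_num = (s^2 + 5.4*s + 11.7) + (5*s - 0.5) = s^2 + 10.4*s + 11.2.
T(s) = (10*s - 1)/(s^2 + 10.4*s + 11.2)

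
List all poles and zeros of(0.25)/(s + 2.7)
Set denominator = 0: s + 2.7 = 0 → Poles: -2.7
Numerator is a nonzero constant (0.25) → Zeros: none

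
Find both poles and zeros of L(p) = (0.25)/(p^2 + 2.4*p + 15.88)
Set denominator = 0: p^2 + 2.4*p + 15.88 = 0 → Poles: -1.2 + 3.8j, -1.2 - 3.8j
Numerator is a nonzero constant (0.25) → Zeros: none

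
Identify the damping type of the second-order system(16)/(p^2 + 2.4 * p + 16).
Standard form: ωn²/(p²+2ζωn·p+ωn²) gives ωn=4, ζ=0.3.
Underdamped (ζ = 0.3 < 1)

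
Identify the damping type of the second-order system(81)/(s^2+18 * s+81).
Standard form: ωn²/(s²+2ζωn·s+ωn²) gives ωn=9, ζ=1.
Critically damped (ζ = 1)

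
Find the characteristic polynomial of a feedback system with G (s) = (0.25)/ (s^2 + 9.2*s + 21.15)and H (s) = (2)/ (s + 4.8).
Characteristic poly = G_den * H_den + G_num * H_num = (s^3 + 14*s^2 + 65.31*s + 101.52) + (0.5) = s^3 + 14*s^2 + 65.31*s + 102.02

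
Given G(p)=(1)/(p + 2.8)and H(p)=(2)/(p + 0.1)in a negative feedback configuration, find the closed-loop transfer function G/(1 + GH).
Closed-loop T = G/(1+GH).
Numerator: G_num * H_den = p + 0.1.
Denominator: G_den * H_den + G_num * H_num = (p^2 + 2.9*p + 0.28) + (2) = p^2 + 2.9*p + 2.28.
T(p) = (p + 0.1)/(p^2 + 2.9*p + 2.28)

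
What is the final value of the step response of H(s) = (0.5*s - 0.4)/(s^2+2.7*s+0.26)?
FVT: lim_{t→∞} y(t) = lim_{s→0} s*Y(s) where Y(s) = H(s)/s.
= lim_{s→0} H(s) = H(0) = num(0)/den(0) = -0.4/0.26 = -1.538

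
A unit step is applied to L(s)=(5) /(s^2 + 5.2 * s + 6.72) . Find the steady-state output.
FVT: lim_{t→∞} y(t) = lim_{s→0} s*Y(s) where Y(s) = L(s)/s.
= lim_{s→0} L(s) = L(0) = num(0)/den(0) = 5/6.72 = 0.744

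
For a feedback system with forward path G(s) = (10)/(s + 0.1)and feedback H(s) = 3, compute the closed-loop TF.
Closed-loop T = G/(1+GH).
Numerator: G_num * H_den = 10.
Denominator: G_den * H_den + G_num * H_num = (s + 0.1) + (30) = s + 30.1.
T(s) = (10)/(s + 30.1)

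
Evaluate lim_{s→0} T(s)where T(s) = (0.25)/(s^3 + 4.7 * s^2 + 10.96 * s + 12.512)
DC gain = T(0) = num(0)/den(0) = 0.25/12.512 = 0.01998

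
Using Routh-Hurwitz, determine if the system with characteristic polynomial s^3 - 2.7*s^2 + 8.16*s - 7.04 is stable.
Routh array:
s^3: [1, 8.16]; s^2: [-2.7, -7.04]; s^1: [5.55259]; s^0: [-7.04]
First column: [1, -2.7, 5.55259, -7.04]. Sign changes = 3.
No, unstable (3 RHP root(s))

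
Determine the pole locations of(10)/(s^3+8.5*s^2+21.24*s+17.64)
Set denominator = 0: s^3 + 8.5*s^2 + 21.24*s + 17.64 = (s + 4.9)(s^2 + 3.6*s + 3.6) = 0 → Poles: -1.8 + 0.6j, -1.8 - 0.6j, -4.9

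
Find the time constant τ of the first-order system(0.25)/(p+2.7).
First-order system: τ = -1/pole. Pole = -2.7. τ = -1/(-2.7) = 0.3704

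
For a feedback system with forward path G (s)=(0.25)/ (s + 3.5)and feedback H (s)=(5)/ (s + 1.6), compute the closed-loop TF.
Closed-loop T = G/(1+GH).
Numerator: G_num * H_den = 0.25*s + 0.4.
Denominator: G_den * H_den + G_num * H_num = (s^2 + 5.1*s + 5.6) + (1.25) = s^2 + 5.1*s + 6.85.
T(s) = (0.25*s + 0.4)/(s^2 + 5.1*s + 6.85)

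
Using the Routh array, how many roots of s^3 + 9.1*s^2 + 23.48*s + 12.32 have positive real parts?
Routh array:
s^3: [1, 23.48]; s^2: [9.1, 12.32]; s^1: [22.1262]; s^0: [12.32]
First column: [1, 9.1, 22.1262, 12.32]. Sign changes = RHP roots = 0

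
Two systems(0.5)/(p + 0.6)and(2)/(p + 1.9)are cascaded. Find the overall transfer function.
Series: H = H₁ · H₂ = (n₁·n₂)/(d₁·d₂).
Num: n₁·n₂ = 1. Den: d₁·d₂ = p^2 + 2.5*p + 1.14.
H(p) = (1)/(p^2 + 2.5*p + 1.14)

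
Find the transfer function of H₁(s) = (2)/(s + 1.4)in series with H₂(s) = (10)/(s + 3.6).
Series: H = H₁ · H₂ = (n₁·n₂)/(d₁·d₂).
Num: n₁·n₂ = 20. Den: d₁·d₂ = s^2 + 5*s + 5.04.
H(s) = (20)/(s^2 + 5*s + 5.04)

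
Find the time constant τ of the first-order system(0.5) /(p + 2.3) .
First-order system: τ = -1/pole. Pole = -2.3. τ = -1/(-2.3) = 0.4348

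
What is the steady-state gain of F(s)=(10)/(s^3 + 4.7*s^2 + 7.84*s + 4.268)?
DC gain = F(0) = num(0)/den(0) = 10/4.268 = 2.343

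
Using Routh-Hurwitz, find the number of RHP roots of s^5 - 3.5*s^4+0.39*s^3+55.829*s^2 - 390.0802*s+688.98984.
Routh array:
s^5: [1, 0.39, -390.0802]; s^4: [-3.5, 55.829, 688.98984]; s^3: [16.3411, -193.22596]; s^2: [14.4432, 688.98984]; s^1: [-972.753]; s^0: [688.98984]
First column: [1, -3.5, 16.3411, 14.4432, -972.753, 688.98984]. Sign changes = RHP roots = 4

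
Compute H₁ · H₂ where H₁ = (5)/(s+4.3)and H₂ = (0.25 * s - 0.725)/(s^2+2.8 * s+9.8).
Series: H = H₁ · H₂ = (n₁·n₂)/(d₁·d₂).
Num: n₁·n₂ = 1.25*s - 3.625. Den: d₁·d₂ = s^3 + 7.1*s^2 + 21.84*s + 42.14.
H(s) = (1.25*s - 3.625)/(s^3 + 7.1*s^2 + 21.84*s + 42.14)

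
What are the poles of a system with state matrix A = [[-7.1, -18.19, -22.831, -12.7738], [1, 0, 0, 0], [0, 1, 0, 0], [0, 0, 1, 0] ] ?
Eigenvalues solve det(λI - A) = 0.
Characteristic polynomial: λ^4 + 7.1*λ^3 + 18.19*λ^2 + 22.831*λ + 12.7738 = 0.
Factor: (λ + 3.4)(λ + 1.7)(λ^2 + 2*λ + 2.21) = 0.
Roots: -1 + 1.1j, -1 - 1.1j, -1.7, -3.4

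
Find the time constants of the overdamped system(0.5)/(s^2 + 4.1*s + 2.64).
Overdamped: real poles at -0.8, -3.3. τ = -1/pole → τ₁ = 1.25, τ₂ = 0.303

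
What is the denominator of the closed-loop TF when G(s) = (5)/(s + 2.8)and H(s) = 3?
Characteristic poly = G_den * H_den + G_num * H_num = (s + 2.8) + (15) = s + 17.8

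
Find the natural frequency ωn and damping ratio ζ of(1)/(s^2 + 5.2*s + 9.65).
Underdamped: complex pole -2.6 + 1.7j. ωn = |pole| = 3.106, ζ = -Re(pole)/ωn = 0.837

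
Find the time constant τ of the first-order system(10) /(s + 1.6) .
First-order system: τ = -1/pole. Pole = -1.6. τ = -1/(-1.6) = 0.625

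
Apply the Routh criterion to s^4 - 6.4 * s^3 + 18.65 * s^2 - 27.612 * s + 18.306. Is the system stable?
Routh array:
s^4: [1, 18.65, 18.306]; s^3: [-6.4, -27.612]; s^2: [14.3356, 18.306]; s^1: [-19.4395]; s^0: [18.306]
First column: [1, -6.4, 14.3356, -19.4395, 18.306]. Sign changes = 4.
No, unstable (4 RHP root(s))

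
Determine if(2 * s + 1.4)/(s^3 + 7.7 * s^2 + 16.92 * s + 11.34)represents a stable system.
Denominator: s^3 + 7.7*s^2 + 16.92*s + 11.34 = (s + 4.5)(s + 1.8)(s + 1.4). Poles: -1.4, -1.8, -4.5. All Re(p)<0: Yes (stable)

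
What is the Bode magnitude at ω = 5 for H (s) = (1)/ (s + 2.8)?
Substitute s = j*5: H(j5) = 0.0852619 - 0.152253j.
|H(j5)| = sqrt(Re² + Im²) = 0.1745.
20*log₁₀(0.1745) = -15.16 dB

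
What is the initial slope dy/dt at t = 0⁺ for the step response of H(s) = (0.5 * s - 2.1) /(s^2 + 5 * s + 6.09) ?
IVT: y'(0⁺) = lim_{s→∞} s²·Y(s) = lim_{s→∞} s·H(s).
deg(num) = 1, deg(den) = 2, relative degree = 1, so s·H(s) → (leading num)/(leading den) = 0.5/1 = 0.5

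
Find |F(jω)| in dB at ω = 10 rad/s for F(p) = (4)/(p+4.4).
Substitute p = j*10: F(j10) = 0.147453 - 0.335121j.
|F(j10)| = sqrt(Re² + Im²) = 0.3661.
20*log₁₀(0.3661) = -8.73 dB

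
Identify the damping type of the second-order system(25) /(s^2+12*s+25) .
Standard form: ωn²/(s²+2ζωn·s+ωn²) gives ωn=5, ζ=1.2.
Overdamped (ζ = 1.2 > 1)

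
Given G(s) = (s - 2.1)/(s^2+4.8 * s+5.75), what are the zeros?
Set numerator = 0: s - 2.1 = 0 → Zeros: 2.1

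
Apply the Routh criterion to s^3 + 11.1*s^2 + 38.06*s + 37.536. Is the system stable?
Routh array:
s^3: [1, 38.06]; s^2: [11.1, 37.536]; s^1: [34.6784]; s^0: [37.536]
First column: [1, 11.1, 34.6784, 37.536]. Sign changes = 0.
Yes, stable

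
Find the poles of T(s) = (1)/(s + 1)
Set denominator = 0: s + 1 = 0 → Poles: -1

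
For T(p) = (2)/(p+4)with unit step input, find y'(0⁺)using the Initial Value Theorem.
IVT: y'(0⁺) = lim_{p→∞} p²·Y(p) = lim_{p→∞} p·T(p).
deg(num) = 0, deg(den) = 1, relative degree = 1, so p·T(p) → (leading num)/(leading den) = 2/1 = 2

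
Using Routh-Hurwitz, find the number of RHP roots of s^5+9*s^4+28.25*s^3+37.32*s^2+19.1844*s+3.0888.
Routh array:
s^5: [1, 28.25, 19.1844]; s^4: [9, 37.32, 3.0888]; s^3: [24.1033, 18.8412]; s^2: [30.2848, 3.0888]; s^1: [16.3829]; s^0: [3.0888]
First column: [1, 9, 24.1033, 30.2848, 16.3829, 3.0888]. Sign changes = RHP roots = 0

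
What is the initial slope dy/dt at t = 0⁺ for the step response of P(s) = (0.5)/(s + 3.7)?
IVT: y'(0⁺) = lim_{s→∞} s²·Y(s) = lim_{s→∞} s·P(s).
deg(num) = 0, deg(den) = 1, relative degree = 1, so s·P(s) → (leading num)/(leading den) = 0.5/1 = 0.5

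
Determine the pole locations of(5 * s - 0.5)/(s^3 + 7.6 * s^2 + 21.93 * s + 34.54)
Set denominator = 0: s^3 + 7.6*s^2 + 21.93*s + 34.54 = (s + 4.4)(s^2 + 3.2*s + 7.85) = 0 → Poles: -1.6 + 2.3j, -1.6 - 2.3j, -4.4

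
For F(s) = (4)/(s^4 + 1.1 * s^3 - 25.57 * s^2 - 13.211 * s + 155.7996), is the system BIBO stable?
Denominator: s^4 + 1.1*s^3 - 25.57*s^2 - 13.211*s + 155.7996 = (s - 2.9)(s - 3.7)(s + 3.3)(s + 4.4). Poles: -3.3, -4.4, 2.9, 3.7. All Re(p)<0: No (unstable)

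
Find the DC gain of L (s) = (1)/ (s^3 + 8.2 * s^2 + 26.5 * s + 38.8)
DC gain = L(0) = num(0)/den(0) = 1/38.8 = 0.02577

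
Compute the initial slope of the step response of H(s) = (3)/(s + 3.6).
IVT: y'(0⁺) = lim_{s→∞} s²·Y(s) = lim_{s→∞} s·H(s).
deg(num) = 0, deg(den) = 1, relative degree = 1, so s·H(s) → (leading num)/(leading den) = 3/1 = 3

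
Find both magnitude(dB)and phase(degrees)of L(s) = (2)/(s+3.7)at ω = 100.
Substitute s = j*100: L(j100) = 0.000738988 - 0.0199727j.
|L| = 20*log₁₀(sqrt(Re²+Im²)) = -33.99 dB.
∠L = atan2(Im, Re) = -87.88°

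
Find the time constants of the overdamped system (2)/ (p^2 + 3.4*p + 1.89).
Overdamped: real poles at -2.7, -0.7. τ = -1/pole → τ₁ = 0.3704, τ₂ = 1.429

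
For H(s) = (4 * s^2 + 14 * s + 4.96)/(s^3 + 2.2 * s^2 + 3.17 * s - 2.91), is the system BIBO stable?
Denominator: s^3 + 2.2*s^2 + 3.17*s - 2.91 = (s - 0.6)(s^2 + 2.8*s + 4.85). Poles: -1.4 + 1.7j, -1.4 - 1.7j, 0.6. All Re(p)<0: No (unstable)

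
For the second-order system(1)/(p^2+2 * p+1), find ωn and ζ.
Standard form: ωn²/(p²+2ζωn·p+ωn²).
const=1=ωn² → ωn=1, p coeff=2=2ζωn → ζ=1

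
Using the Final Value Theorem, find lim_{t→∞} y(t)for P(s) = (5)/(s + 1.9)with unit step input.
FVT: lim_{t→∞} y(t) = lim_{s→0} s*Y(s) where Y(s) = P(s)/s.
= lim_{s→0} P(s) = P(0) = num(0)/den(0) = 5/1.9 = 2.632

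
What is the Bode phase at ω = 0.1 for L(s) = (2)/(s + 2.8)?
Substitute s = j*0.1: L(j0.1) = 0.713376 - 0.0254777j.
∠L(j0.1) = atan2(Im, Re) = atan2(-0.0254777, 0.713376) = -2.05°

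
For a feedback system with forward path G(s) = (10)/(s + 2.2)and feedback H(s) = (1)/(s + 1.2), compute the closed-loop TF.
Closed-loop T = G/(1+GH).
Numerator: G_num * H_den = 10*s + 12.
Denominator: G_den * H_den + G_num * H_num = (s^2 + 3.4*s + 2.64) + (10) = s^2 + 3.4*s + 12.64.
T(s) = (10*s + 12)/(s^2 + 3.4*s + 12.64)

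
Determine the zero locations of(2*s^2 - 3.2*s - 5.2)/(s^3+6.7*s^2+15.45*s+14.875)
Set numerator = 0: 2*s^2 - 3.2*s - 5.2 = 2*(s + 1)(s - 2.6) = 0 → Zeros: -1, 2.6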